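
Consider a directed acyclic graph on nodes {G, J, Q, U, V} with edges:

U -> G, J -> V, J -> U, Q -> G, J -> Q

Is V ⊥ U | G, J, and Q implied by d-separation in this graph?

Enumerating the 2 paths from V to U and testing each for blocking by {G, J, Q}:
Path 1: V ← J → Q → G ← U
  J is a fork here and J is conditioned on, so the path is blocked at J.
Path 2: V ← J → U
  J is a fork here and J is conditioned on, so the path is blocked at J.
Every path is blocked, so V and U are d-separated given {G, J, Q}.

Yes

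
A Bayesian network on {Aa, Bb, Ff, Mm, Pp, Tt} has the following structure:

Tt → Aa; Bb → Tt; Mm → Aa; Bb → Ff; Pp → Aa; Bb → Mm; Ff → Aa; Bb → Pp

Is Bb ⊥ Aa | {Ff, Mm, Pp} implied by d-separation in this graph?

There are 4 undirected paths between Bb and Aa; checking each against the conditioning set {Ff, Mm, Pp}:
  1. Bb → Ff → Aa — Ff:chain[blocks] ⇒ blocked
  2. Bb → Mm → Aa — Mm:chain[blocks] ⇒ blocked
  3. Bb → Pp → Aa — Pp:chain[blocks] ⇒ blocked
  4. Bb → Tt → Aa — Tt:chain[open] ⇒ active
At least one path is unblocked, so d-separation fails.

No — Bb and Aa are not d-separated given {Ff, Mm, Pp}.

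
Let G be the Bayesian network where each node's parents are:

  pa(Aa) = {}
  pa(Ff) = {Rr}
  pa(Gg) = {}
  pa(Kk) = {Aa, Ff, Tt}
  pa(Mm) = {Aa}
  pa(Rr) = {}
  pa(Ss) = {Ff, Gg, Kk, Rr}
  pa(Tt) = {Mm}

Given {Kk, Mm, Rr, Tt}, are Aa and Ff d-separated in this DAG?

6 paths connect Aa and Ff; each must be blocked for d-separation to hold:
Path 1: Aa → Kk → Ss ← Rr → Ff
  Kk is a chain here and Kk is conditioned on, so the path is blocked at Kk.
Path 2: Aa → Kk → Ss ← Ff
  Kk is a chain here and Kk is conditioned on, so the path is blocked at Kk.
Path 3: Aa → Kk ← Ff
  Kk is a collider and Kk is conditioned on, which opens it — no node blocks this path, so it is active.
Path 4: Aa → Mm → Tt → Kk → Ss ← Rr → Ff
  Mm is a chain here and Mm is conditioned on, so the path is blocked at Mm.
Path 5: Aa → Mm → Tt → Kk → Ss ← Ff
  Mm is a chain here and Mm is conditioned on, so the path is blocked at Mm.
Path 6: Aa → Mm → Tt → Kk ← Ff
  Mm is a chain here and Mm is conditioned on, so the path is blocked at Mm.
Since the path Aa → Kk ← Ff is active, Aa and Ff are not d-separated given {Kk, Mm, Rr, Tt}.

No — Aa and Ff are not d-separated given {Kk, Mm, Rr, Tt}.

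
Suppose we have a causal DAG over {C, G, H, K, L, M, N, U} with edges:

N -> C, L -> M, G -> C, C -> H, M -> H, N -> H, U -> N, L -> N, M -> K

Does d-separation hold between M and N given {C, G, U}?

There are 3 undirected paths between M and N; checking each against the conditioning set {C, G, U}:
Path 1: M ← L → N
  L is a fork and L is not conditioned on — no node blocks this path, so it is active.
Path 2: M → H ← C ← N
  H is a collider here and neither H nor any of its descendants is conditioned on, so the collider stays closed — the path is blocked at H.
Path 3: M → H ← N
  H is a collider here and neither H nor any of its descendants is conditioned on, so the collider stays closed — the path is blocked at H.
Because an active path exists, M and N are not d-separated.

No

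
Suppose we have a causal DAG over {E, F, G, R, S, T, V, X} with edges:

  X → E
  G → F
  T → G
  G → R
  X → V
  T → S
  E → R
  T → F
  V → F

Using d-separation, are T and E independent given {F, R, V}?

No

4 paths connect T and E; each must be blocked for d-separation to hold:
Path 1: T → F ← G → R ← E
  F is a collider and F is conditioned on, which opens it; G is a fork and G is not conditioned on; R is a collider and R is conditioned on, which opens it — no node blocks this path, so it is active.
Path 2: T → F ← V ← X → E
  V is a chain here and V is conditioned on, so the path is blocked at V.
Path 3: T → G → F ← V ← X → E
  V is a chain here and V is conditioned on, so the path is blocked at V.
Path 4: T → G → R ← E
  G is a chain and G is not conditioned on; R is a collider and R is conditioned on, which opens it — no node blocks this path, so it is active.
At least one path is unblocked, so d-separation fails.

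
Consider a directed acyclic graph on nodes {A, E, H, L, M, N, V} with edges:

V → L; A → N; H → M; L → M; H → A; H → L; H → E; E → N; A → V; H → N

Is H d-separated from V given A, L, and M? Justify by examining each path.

5 paths connect H and V; each must be blocked for d-separation to hold:
Path 1: H → A → V
  A is a chain here and A is conditioned on, so the path is blocked at A.
Path 2: H → M ← L ← V
  L is a chain here and L is conditioned on, so the path is blocked at L.
Path 3: H → L ← V
  L is a collider and L is conditioned on, which opens it — no node blocks this path, so it is active.
Path 4: H → E → N ← A → V
  N is a collider here and neither N nor any of its descendants is conditioned on, so the collider stays closed — the path is blocked at N.
Path 5: H → N ← A → V
  N is a collider here and neither N nor any of its descendants is conditioned on, so the collider stays closed — the path is blocked at N.
Because an active path exists, H and V are not d-separated.

No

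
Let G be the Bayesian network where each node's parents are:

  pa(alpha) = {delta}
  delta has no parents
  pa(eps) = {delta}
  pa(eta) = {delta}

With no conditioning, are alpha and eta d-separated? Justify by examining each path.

No

The only undirected path from alpha to eta is:
Path 1: alpha ← delta → eta
  delta is a fork and delta is not conditioned on — no node blocks this path, so it is active.
Because an active path exists, alpha and eta are not d-separated.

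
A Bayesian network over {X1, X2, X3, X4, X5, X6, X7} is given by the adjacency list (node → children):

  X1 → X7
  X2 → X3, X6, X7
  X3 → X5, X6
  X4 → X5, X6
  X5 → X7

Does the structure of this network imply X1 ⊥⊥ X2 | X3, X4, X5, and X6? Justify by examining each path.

5 paths connect X1 and X2; each must be blocked for d-separation to hold:
Path 1: X1 → X7 ← X5 ← X4 → X6 ← X2
  X7 is a collider here and neither X7 nor any of its descendants is conditioned on, so the collider stays closed — the path is blocked at X7.
Path 2: X1 → X7 ← X5 ← X4 → X6 ← X3 ← X2
  X7 is a collider here and neither X7 nor any of its descendants is conditioned on, so the collider stays closed — the path is blocked at X7.
Path 3: X1 → X7 ← X5 ← X3 → X6 ← X2
  X7 is a collider here and neither X7 nor any of its descendants is conditioned on, so the collider stays closed — the path is blocked at X7.
Path 4: X1 → X7 ← X5 ← X3 ← X2
  X7 is a collider here and neither X7 nor any of its descendants is conditioned on, so the collider stays closed — the path is blocked at X7.
Path 5: X1 → X7 ← X2
  X7 is a collider here and neither X7 nor any of its descendants is conditioned on, so the collider stays closed — the path is blocked at X7.
Every path is blocked, so X1 and X2 are d-separated given {X3, X4, X5, X6}.

Yes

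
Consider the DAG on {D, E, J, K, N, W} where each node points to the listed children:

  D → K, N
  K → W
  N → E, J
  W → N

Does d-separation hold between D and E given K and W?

2 paths connect D and E; each must be blocked for d-separation to hold:
  1. D → N → E — N:chain[open] ⇒ active
  2. D → K → W → N → E — K:chain[blocks]; W:chain[blocks]; N:chain[open] ⇒ blocked
At least one path is unblocked, so d-separation fails.

No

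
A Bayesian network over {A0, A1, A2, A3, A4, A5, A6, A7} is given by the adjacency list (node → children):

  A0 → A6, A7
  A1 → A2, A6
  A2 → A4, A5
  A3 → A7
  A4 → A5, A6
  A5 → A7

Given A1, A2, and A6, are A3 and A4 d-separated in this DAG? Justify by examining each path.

We examine all 6 paths between A3 and A4:
Path 1: A3 → A7 ← A5 ← A4
  A7 is a collider here and neither A7 nor any of its descendants is conditioned on, so the collider stays closed — the path is blocked at A7.
Path 2: A3 → A7 ← A5 ← A2 → A4
  A7 is a collider here and neither A7 nor any of its descendants is conditioned on, so the collider stays closed — the path is blocked at A7.
Path 3: A3 → A7 ← A5 ← A2 ← A1 → A6 ← A4
  A7 is a collider here and neither A7 nor any of its descendants is conditioned on, so the collider stays closed — the path is blocked at A7.
Path 4: A3 → A7 ← A0 → A6 ← A4
  A7 is a collider here and neither A7 nor any of its descendants is conditioned on, so the collider stays closed — the path is blocked at A7.
Path 5: A3 → A7 ← A0 → A6 ← A1 → A2 → A4
  A7 is a collider here and neither A7 nor any of its descendants is conditioned on, so the collider stays closed — the path is blocked at A7.
Path 6: A3 → A7 ← A0 → A6 ← A1 → A2 → A5 ← A4
  A7 is a collider here and neither A7 nor any of its descendants is conditioned on, so the collider stays closed — the path is blocked at A7.
All paths are blocked; A3 ⊥ A4 | {A1, A2, A6} holds.

Yes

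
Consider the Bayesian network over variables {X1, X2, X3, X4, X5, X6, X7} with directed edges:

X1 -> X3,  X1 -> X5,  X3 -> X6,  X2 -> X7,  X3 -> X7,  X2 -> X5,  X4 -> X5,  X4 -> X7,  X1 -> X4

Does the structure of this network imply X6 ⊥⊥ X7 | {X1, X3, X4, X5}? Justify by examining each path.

We examine all 5 paths between X6 and X7:
Path 1: X6 ← X3 → X7
  X3 is a fork here and X3 is conditioned on, so the path is blocked at X3.
Path 2: X6 ← X3 ← X1 → X4 → X7
  X3 is a chain here and X3 is conditioned on, so the path is blocked at X3.
Path 3: X6 ← X3 ← X1 → X4 → X5 ← X2 → X7
  X3 is a chain here and X3 is conditioned on, so the path is blocked at X3.
Path 4: X6 ← X3 ← X1 → X5 ← X4 → X7
  X3 is a chain here and X3 is conditioned on, so the path is blocked at X3.
Path 5: X6 ← X3 ← X1 → X5 ← X2 → X7
  X3 is a chain here and X3 is conditioned on, so the path is blocked at X3.
All paths are blocked; X6 ⊥ X7 | {X1, X3, X4, X5} holds.

Yes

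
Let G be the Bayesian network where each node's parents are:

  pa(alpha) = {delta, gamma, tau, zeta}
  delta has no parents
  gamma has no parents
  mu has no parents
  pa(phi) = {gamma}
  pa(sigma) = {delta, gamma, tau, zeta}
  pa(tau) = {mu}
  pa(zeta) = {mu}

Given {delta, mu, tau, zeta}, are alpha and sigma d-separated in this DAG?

No

There are 6 undirected paths between alpha and sigma; checking each against the conditioning set {delta, mu, tau, zeta}:
  1. alpha ← tau → sigma — tau:fork[blocks] ⇒ blocked
  2. alpha ← tau ← mu → zeta → sigma — tau:chain[blocks]; mu:fork[blocks]; zeta:chain[blocks] ⇒ blocked
  3. alpha ← gamma → sigma — gamma:fork[open] ⇒ active
  4. alpha ← delta → sigma — delta:fork[blocks] ⇒ blocked
  5. alpha ← zeta → sigma — zeta:fork[blocks] ⇒ blocked
  6. alpha ← zeta ← mu → tau → sigma — zeta:chain[blocks]; mu:fork[blocks]; tau:chain[blocks] ⇒ blocked
At least one path is unblocked, so d-separation fails.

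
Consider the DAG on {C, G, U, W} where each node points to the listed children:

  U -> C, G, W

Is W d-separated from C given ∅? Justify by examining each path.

No

Only one path connects W and C:
Path 1: W ← U → C
  U is a fork and U is not conditioned on — no node blocks this path, so it is active.
At least one path is unblocked, so d-separation fails.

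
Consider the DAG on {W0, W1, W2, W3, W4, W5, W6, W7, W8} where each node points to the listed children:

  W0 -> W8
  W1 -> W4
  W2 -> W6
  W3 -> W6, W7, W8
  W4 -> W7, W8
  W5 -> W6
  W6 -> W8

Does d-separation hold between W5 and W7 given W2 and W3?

Yes

4 paths connect W5 and W7; each must be blocked for d-separation to hold:
Path 1: W5 → W6 → W8 ← W4 → W7
  W8 is a collider here and neither W8 nor any of its descendants is conditioned on, so the collider stays closed — the path is blocked at W8.
Path 2: W5 → W6 → W8 ← W3 → W7
  W8 is a collider here and neither W8 nor any of its descendants is conditioned on, so the collider stays closed — the path is blocked at W8.
Path 3: W5 → W6 ← W3 → W8 ← W4 → W7
  W6 is a collider here and neither W6 nor any of its descendants is conditioned on, so the collider stays closed — the path is blocked at W6.
Path 4: W5 → W6 ← W3 → W7
  W6 is a collider here and neither W6 nor any of its descendants is conditioned on, so the collider stays closed — the path is blocked at W6.
Since every path is blocked, d-separation holds.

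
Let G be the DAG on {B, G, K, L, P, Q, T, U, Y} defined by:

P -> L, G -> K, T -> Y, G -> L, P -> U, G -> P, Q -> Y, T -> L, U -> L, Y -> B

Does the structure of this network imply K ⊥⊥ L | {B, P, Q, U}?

3 paths connect K and L; each must be blocked for d-separation to hold:
Path 1: K ← G → L
  G is a fork and G is not conditioned on — no node blocks this path, so it is active.
Path 2: K ← G → P → L
  P is a chain here and P is conditioned on, so the path is blocked at P.
Path 3: K ← G → P → U → L
  P is a chain here and P is conditioned on, so the path is blocked at P.
Since the path K ← G → L is active, K and L are not d-separated given {B, P, Q, U}.

No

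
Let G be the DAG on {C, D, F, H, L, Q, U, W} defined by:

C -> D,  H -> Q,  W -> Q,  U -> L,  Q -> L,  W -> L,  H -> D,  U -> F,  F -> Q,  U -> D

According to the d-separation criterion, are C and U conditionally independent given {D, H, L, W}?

There are 4 undirected paths between C and U; checking each against the conditioning set {D, H, L, W}:
Path 1: C → D ← H → Q ← W → L ← U
  H is a fork here and H is conditioned on, so the path is blocked at H.
Path 2: C → D ← H → Q → L ← U
  H is a fork here and H is conditioned on, so the path is blocked at H.
Path 3: C → D ← H → Q ← F ← U
  H is a fork here and H is conditioned on, so the path is blocked at H.
Path 4: C → D ← U
  D is a collider and D is conditioned on, which opens it — no node blocks this path, so it is active.
Because an active path exists, C and U are not d-separated.

No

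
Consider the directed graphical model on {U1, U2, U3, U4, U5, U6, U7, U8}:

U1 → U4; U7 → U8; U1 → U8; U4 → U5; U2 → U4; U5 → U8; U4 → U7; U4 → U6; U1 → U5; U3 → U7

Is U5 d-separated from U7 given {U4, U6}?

There are 6 undirected paths between U5 and U7; checking each against the conditioning set {U4, U6}:
Path 1: U5 ← U1 → U8 ← U7
  U8 is a collider here and neither U8 nor any of its descendants is conditioned on, so the collider stays closed — the path is blocked at U8.
Path 2: U5 ← U1 → U4 → U7
  U4 is a chain here and U4 is conditioned on, so the path is blocked at U4.
Path 3: U5 → U8 ← U1 → U4 → U7
  U8 is a collider here and neither U8 nor any of its descendants is conditioned on, so the collider stays closed — the path is blocked at U8.
Path 4: U5 → U8 ← U7
  U8 is a collider here and neither U8 nor any of its descendants is conditioned on, so the collider stays closed — the path is blocked at U8.
Path 5: U5 ← U4 ← U1 → U8 ← U7
  U4 is a chain here and U4 is conditioned on, so the path is blocked at U4.
Path 6: U5 ← U4 → U7
  U4 is a fork here and U4 is conditioned on, so the path is blocked at U4.
All paths are blocked; U5 ⊥ U7 | {U4, U6} holds.

Yes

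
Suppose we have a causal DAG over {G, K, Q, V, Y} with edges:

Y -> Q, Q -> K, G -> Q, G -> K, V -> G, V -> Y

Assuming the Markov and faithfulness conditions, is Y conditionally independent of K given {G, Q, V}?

Yes — Y and K are d-separated given {G, Q, V}.

Enumerating the 4 paths from Y to K and testing each for blocking by {G, Q, V}:
Path 1: Y → Q ← G → K
  G is a fork here and G is conditioned on, so the path is blocked at G.
Path 2: Y → Q → K
  Q is a chain here and Q is conditioned on, so the path is blocked at Q.
Path 3: Y ← V → G → Q → K
  V is a fork here and V is conditioned on, so the path is blocked at V.
Path 4: Y ← V → G → K
  V is a fork here and V is conditioned on, so the path is blocked at V.
Every path is blocked, so Y and K are d-separated given {G, Q, V}.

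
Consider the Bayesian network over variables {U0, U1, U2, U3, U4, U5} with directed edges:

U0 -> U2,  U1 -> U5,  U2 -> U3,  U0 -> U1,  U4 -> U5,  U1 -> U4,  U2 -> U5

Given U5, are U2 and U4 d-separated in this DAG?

No

We examine all 4 paths between U2 and U4:
Path 1: U2 ← U0 → U1 → U5 ← U4
  U0 is a fork and U0 is not conditioned on; U1 is a chain and U1 is not conditioned on; U5 is a collider and U5 is conditioned on, which opens it — no node blocks this path, so it is active.
Path 2: U2 ← U0 → U1 → U4
  U0 is a fork and U0 is not conditioned on; U1 is a chain and U1 is not conditioned on — no node blocks this path, so it is active.
Path 3: U2 → U5 ← U1 → U4
  U5 is a collider and U5 is conditioned on, which opens it; U1 is a fork and U1 is not conditioned on — no node blocks this path, so it is active.
Path 4: U2 → U5 ← U4
  U5 is a collider and U5 is conditioned on, which opens it — no node blocks this path, so it is active.
Since the path U2 ← U0 → U1 → U5 ← U4 is active, U2 and U4 are not d-separated given {U5}.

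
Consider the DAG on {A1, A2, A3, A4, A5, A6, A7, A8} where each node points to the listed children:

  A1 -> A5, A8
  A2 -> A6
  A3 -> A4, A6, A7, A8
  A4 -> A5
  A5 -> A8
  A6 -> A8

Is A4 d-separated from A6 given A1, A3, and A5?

Yes

Enumerating the 6 paths from A4 to A6 and testing each for blocking by {A1, A3, A5}:
Path 1: A4 → A5 ← A1 → A8 ← A6
  A1 is a fork here and A1 is conditioned on, so the path is blocked at A1.
Path 2: A4 → A5 ← A1 → A8 ← A3 → A6
  A1 is a fork here and A1 is conditioned on, so the path is blocked at A1.
Path 3: A4 → A5 → A8 ← A6
  A5 is a chain here and A5 is conditioned on, so the path is blocked at A5.
Path 4: A4 → A5 → A8 ← A3 → A6
  A5 is a chain here and A5 is conditioned on, so the path is blocked at A5.
Path 5: A4 ← A3 → A6
  A3 is a fork here and A3 is conditioned on, so the path is blocked at A3.
Path 6: A4 ← A3 → A8 ← A6
  A3 is a fork here and A3 is conditioned on, so the path is blocked at A3.
Since every path is blocked, d-separation holds.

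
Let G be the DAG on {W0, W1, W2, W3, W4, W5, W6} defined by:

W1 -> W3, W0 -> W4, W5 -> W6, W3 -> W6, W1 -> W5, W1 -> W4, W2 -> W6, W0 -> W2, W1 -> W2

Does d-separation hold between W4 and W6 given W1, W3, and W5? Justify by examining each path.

No

We examine all 6 paths between W4 and W6:
Path 1: W4 ← W1 → W3 → W6
  W1 is a fork here and W1 is conditioned on, so the path is blocked at W1.
Path 2: W4 ← W1 → W2 → W6
  W1 is a fork here and W1 is conditioned on, so the path is blocked at W1.
Path 3: W4 ← W1 → W5 → W6
  W1 is a fork here and W1 is conditioned on, so the path is blocked at W1.
Path 4: W4 ← W0 → W2 ← W1 → W3 → W6
  W2 is a collider here and neither W2 nor any of its descendants is conditioned on, so the collider stays closed — the path is blocked at W2.
Path 5: W4 ← W0 → W2 ← W1 → W5 → W6
  W2 is a collider here and neither W2 nor any of its descendants is conditioned on, so the collider stays closed — the path is blocked at W2.
Path 6: W4 ← W0 → W2 → W6
  W0 is a fork and W0 is not conditioned on; W2 is a chain and W2 is not conditioned on — no node blocks this path, so it is active.
Because an active path exists, W4 and W6 are not d-separated.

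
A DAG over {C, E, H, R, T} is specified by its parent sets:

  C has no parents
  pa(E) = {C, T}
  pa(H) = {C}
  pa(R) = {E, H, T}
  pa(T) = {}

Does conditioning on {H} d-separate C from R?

No — C and R are not d-separated given {H}.

We examine all 3 paths between C and R:
Path 1: C → E → R
  E is a chain and E is not conditioned on — no node blocks this path, so it is active.
Path 2: C → E ← T → R
  E is a collider here and neither E nor any of its descendants is conditioned on, so the collider stays closed — the path is blocked at E.
Path 3: C → H → R
  H is a chain here and H is conditioned on, so the path is blocked at H.
Since the path C → E → R is active, C and R are not d-separated given {H}.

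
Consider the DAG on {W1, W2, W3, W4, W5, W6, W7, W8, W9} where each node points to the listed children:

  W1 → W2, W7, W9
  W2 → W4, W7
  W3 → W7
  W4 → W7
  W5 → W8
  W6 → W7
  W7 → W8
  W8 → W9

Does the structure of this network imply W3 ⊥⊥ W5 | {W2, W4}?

There are 4 undirected paths between W3 and W5; checking each against the conditioning set {W2, W4}:
Path 1: W3 → W7 ← W4 ← W2 ← W1 → W9 ← W8 ← W5
  W7 is a collider here and neither W7 nor any of its descendants is conditioned on, so the collider stays closed — the path is blocked at W7.
Path 2: W3 → W7 ← W1 → W9 ← W8 ← W5
  W7 is a collider here and neither W7 nor any of its descendants is conditioned on, so the collider stays closed — the path is blocked at W7.
Path 3: W3 → W7 → W8 ← W5
  W8 is a collider here and neither W8 nor any of its descendants is conditioned on, so the collider stays closed — the path is blocked at W8.
Path 4: W3 → W7 ← W2 ← W1 → W9 ← W8 ← W5
  W7 is a collider here and neither W7 nor any of its descendants is conditioned on, so the collider stays closed — the path is blocked at W7.
Since every path is blocked, d-separation holds.

Yes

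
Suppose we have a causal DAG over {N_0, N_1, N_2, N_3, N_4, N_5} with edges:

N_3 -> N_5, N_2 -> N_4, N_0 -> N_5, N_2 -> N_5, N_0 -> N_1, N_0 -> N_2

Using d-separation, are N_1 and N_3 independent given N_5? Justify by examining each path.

No — N_1 and N_3 are not d-separated given {N_5}.

2 paths connect N_1 and N_3; each must be blocked for d-separation to hold:
  1. N_1 ← N_0 → N_2 → N_5 ← N_3 — N_0:fork[open]; N_2:chain[open]; N_5:collider[open] ⇒ active
  2. N_1 ← N_0 → N_5 ← N_3 — N_0:fork[open]; N_5:collider[open] ⇒ active
Since the path N_1 ← N_0 → N_2 → N_5 ← N_3 is active, N_1 and N_3 are not d-separated given {N_5}.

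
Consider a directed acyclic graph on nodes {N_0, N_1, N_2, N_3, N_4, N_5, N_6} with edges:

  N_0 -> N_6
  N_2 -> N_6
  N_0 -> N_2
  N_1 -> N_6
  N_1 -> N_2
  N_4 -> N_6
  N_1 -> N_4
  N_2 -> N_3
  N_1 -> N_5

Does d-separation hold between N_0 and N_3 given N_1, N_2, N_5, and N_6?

4 paths connect N_0 and N_3; each must be blocked for d-separation to hold:
Path 1: N_0 → N_2 → N_3
  N_2 is a chain here and N_2 is conditioned on, so the path is blocked at N_2.
Path 2: N_0 → N_6 ← N_1 → N_2 → N_3
  N_1 is a fork here and N_1 is conditioned on, so the path is blocked at N_1.
Path 3: N_0 → N_6 ← N_2 → N_3
  N_2 is a fork here and N_2 is conditioned on, so the path is blocked at N_2.
Path 4: N_0 → N_6 ← N_4 ← N_1 → N_2 → N_3
  N_1 is a fork here and N_1 is conditioned on, so the path is blocked at N_1.
Every path is blocked, so N_0 and N_3 are d-separated given {N_1, N_2, N_5, N_6}.

Yes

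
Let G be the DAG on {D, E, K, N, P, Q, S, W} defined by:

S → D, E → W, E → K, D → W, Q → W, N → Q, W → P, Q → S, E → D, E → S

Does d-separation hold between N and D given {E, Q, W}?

Yes — N and D are d-separated given {E, Q, W}.

There are 6 undirected paths between N and D; checking each against the conditioning set {E, Q, W}:
Path 1: N → Q → S ← E → W ← D
  Q is a chain here and Q is conditioned on, so the path is blocked at Q.
Path 2: N → Q → S ← E → D
  Q is a chain here and Q is conditioned on, so the path is blocked at Q.
Path 3: N → Q → S → D
  Q is a chain here and Q is conditioned on, so the path is blocked at Q.
Path 4: N → Q → W ← E → S → D
  Q is a chain here and Q is conditioned on, so the path is blocked at Q.
Path 5: N → Q → W ← E → D
  Q is a chain here and Q is conditioned on, so the path is blocked at Q.
Path 6: N → Q → W ← D
  Q is a chain here and Q is conditioned on, so the path is blocked at Q.
All paths are blocked; N ⊥ D | {E, Q, W} holds.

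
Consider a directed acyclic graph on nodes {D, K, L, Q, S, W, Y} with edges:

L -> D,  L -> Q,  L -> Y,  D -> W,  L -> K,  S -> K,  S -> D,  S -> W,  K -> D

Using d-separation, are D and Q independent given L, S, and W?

Yes — D and Q are d-separated given {L, S, W}.

We examine all 4 paths between D and Q:
Path 1: D ← L → Q
  L is a fork here and L is conditioned on, so the path is blocked at L.
Path 2: D → W ← S → K ← L → Q
  S is a fork here and S is conditioned on, so the path is blocked at S.
Path 3: D ← K ← L → Q
  L is a fork here and L is conditioned on, so the path is blocked at L.
Path 4: D ← S → K ← L → Q
  S is a fork here and S is conditioned on, so the path is blocked at S.
Since every path is blocked, d-separation holds.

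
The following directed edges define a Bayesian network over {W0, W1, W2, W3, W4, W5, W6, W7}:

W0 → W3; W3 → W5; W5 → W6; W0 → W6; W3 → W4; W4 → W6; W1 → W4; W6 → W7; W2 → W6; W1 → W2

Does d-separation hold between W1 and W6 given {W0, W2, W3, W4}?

Yes — W1 and W6 are d-separated given {W0, W2, W3, W4}.

4 paths connect W1 and W6; each must be blocked for d-separation to hold:
Path 1: W1 → W4 → W6
  W4 is a chain here and W4 is conditioned on, so the path is blocked at W4.
Path 2: W1 → W4 ← W3 → W5 → W6
  W3 is a fork here and W3 is conditioned on, so the path is blocked at W3.
Path 3: W1 → W4 ← W3 ← W0 → W6
  W3 is a chain here and W3 is conditioned on, so the path is blocked at W3.
Path 4: W1 → W2 → W6
  W2 is a chain here and W2 is conditioned on, so the path is blocked at W2.
Since every path is blocked, d-separation holds.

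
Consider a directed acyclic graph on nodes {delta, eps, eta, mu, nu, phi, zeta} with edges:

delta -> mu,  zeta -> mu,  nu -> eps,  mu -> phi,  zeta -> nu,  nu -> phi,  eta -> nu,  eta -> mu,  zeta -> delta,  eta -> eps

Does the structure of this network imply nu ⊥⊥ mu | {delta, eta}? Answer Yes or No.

5 paths connect nu and mu; each must be blocked for d-separation to hold:
  1. nu ← zeta → mu — zeta:fork[open] ⇒ active
  2. nu ← zeta → delta → mu — zeta:fork[open]; delta:chain[blocks] ⇒ blocked
  3. nu ← eta → mu — eta:fork[blocks] ⇒ blocked
  4. nu → eps ← eta → mu — eps:collider[blocks]; eta:fork[blocks] ⇒ blocked
  5. nu → phi ← mu — phi:collider[blocks] ⇒ blocked
Since the path nu ← zeta → mu is active, nu and mu are not d-separated given {delta, eta}.

No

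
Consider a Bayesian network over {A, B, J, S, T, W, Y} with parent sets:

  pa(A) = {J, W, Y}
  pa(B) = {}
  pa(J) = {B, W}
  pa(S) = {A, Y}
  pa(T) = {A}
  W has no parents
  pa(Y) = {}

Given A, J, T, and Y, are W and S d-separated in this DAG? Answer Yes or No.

Yes

There are 4 undirected paths between W and S; checking each against the conditioning set {A, J, T, Y}:
Path 1: W → A → S
  A is a chain here and A is conditioned on, so the path is blocked at A.
Path 2: W → A ← Y → S
  Y is a fork here and Y is conditioned on, so the path is blocked at Y.
Path 3: W → J → A → S
  J is a chain here and J is conditioned on, so the path is blocked at J.
Path 4: W → J → A ← Y → S
  J is a chain here and J is conditioned on, so the path is blocked at J.
All paths are blocked; W ⊥ S | {A, J, T, Y} holds.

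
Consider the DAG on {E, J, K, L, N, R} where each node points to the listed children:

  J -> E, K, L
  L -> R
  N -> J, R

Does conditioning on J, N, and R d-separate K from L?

Yes

Enumerating the 2 paths from K to L and testing each for blocking by {J, N, R}:
  1. K ← J ← N → R ← L — J:chain[blocks]; N:fork[blocks]; R:collider[open] ⇒ blocked
  2. K ← J → L — J:fork[blocks] ⇒ blocked
Every path is blocked, so K and L are d-separated given {J, N, R}.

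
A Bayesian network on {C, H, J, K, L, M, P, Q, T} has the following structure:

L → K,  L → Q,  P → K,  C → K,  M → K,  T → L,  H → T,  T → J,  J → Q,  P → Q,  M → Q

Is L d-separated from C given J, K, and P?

No

There are 5 undirected paths between L and C; checking each against the conditioning set {J, K, P}:
Path 1: L → K ← C
  K is a collider and K is conditioned on, which opens it — no node blocks this path, so it is active.
Path 2: L → Q ← M → K ← C
  Q is a collider here and neither Q nor any of its descendants is conditioned on, so the collider stays closed — the path is blocked at Q.
Path 3: L → Q ← P → K ← C
  Q is a collider here and neither Q nor any of its descendants is conditioned on, so the collider stays closed — the path is blocked at Q.
Path 4: L ← T → J → Q ← M → K ← C
  J is a chain here and J is conditioned on, so the path is blocked at J.
Path 5: L ← T → J → Q ← P → K ← C
  J is a chain here and J is conditioned on, so the path is blocked at J.
Because an active path exists, L and C are not d-separated.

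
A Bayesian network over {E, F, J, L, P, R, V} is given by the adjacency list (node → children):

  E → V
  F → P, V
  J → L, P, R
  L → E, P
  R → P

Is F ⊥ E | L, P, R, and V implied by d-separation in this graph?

No

We examine all 4 paths between F and E:
  1. F → V ← E — V:collider[open] ⇒ active
  2. F → P ← R ← J → L → E — P:collider[open]; R:chain[blocks]; J:fork[open]; L:chain[blocks] ⇒ blocked
  3. F → P ← J → L → E — P:collider[open]; J:fork[open]; L:chain[blocks] ⇒ blocked
  4. F → P ← L → E — P:collider[open]; L:fork[blocks] ⇒ blocked
Because an active path exists, F and E are not d-separated.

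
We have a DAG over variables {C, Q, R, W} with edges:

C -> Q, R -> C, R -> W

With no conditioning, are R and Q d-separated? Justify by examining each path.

The only undirected path from R to Q is:
Path 1: R → C → Q
  C is a chain and C is not conditioned on — no node blocks this path, so it is active.
At least one path is unblocked, so d-separation fails.

No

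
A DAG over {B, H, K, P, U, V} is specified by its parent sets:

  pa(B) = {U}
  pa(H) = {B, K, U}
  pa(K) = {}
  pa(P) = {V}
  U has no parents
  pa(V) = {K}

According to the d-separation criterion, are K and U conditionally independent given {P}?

Yes

We examine all 2 paths between K and U:
Path 1: K → H ← U
  H is a collider here and neither H nor any of its descendants is conditioned on, so the collider stays closed — the path is blocked at H.
Path 2: K → H ← B ← U
  H is a collider here and neither H nor any of its descendants is conditioned on, so the collider stays closed — the path is blocked at H.
All paths are blocked; K ⊥ U | {P} holds.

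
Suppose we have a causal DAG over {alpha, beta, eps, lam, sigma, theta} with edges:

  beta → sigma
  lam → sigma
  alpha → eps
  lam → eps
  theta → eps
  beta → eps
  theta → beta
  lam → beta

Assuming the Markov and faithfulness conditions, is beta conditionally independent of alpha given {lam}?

Yes

We examine all 4 paths between beta and alpha:
Path 1: beta ← theta → eps ← alpha
  eps is a collider here and neither eps nor any of its descendants is conditioned on, so the collider stays closed — the path is blocked at eps.
Path 2: beta ← lam → eps ← alpha
  lam is a fork here and lam is conditioned on, so the path is blocked at lam.
Path 3: beta → eps ← alpha
  eps is a collider here and neither eps nor any of its descendants is conditioned on, so the collider stays closed — the path is blocked at eps.
Path 4: beta → sigma ← lam → eps ← alpha
  sigma is a collider here and neither sigma nor any of its descendants is conditioned on, so the collider stays closed — the path is blocked at sigma.
Every path is blocked, so beta and alpha are d-separated given {lam}.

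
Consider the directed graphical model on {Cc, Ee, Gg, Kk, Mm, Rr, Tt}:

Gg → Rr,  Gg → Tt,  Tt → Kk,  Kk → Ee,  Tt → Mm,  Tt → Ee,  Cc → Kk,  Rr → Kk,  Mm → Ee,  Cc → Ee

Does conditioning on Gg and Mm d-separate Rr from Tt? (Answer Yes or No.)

There are 6 undirected paths between Rr and Tt; checking each against the conditioning set {Gg, Mm}:
Path 1: Rr → Kk → Ee ← Tt
  Ee is a collider here and neither Ee nor any of its descendants is conditioned on, so the collider stays closed — the path is blocked at Ee.
Path 2: Rr → Kk → Ee ← Mm ← Tt
  Ee is a collider here and neither Ee nor any of its descendants is conditioned on, so the collider stays closed — the path is blocked at Ee.
Path 3: Rr → Kk ← Tt
  Kk is a collider here and neither Kk nor any of its descendants is conditioned on, so the collider stays closed — the path is blocked at Kk.
Path 4: Rr → Kk ← Cc → Ee ← Tt
  Kk is a collider here and neither Kk nor any of its descendants is conditioned on, so the collider stays closed — the path is blocked at Kk.
Path 5: Rr → Kk ← Cc → Ee ← Mm ← Tt
  Kk is a collider here and neither Kk nor any of its descendants is conditioned on, so the collider stays closed — the path is blocked at Kk.
Path 6: Rr ← Gg → Tt
  Gg is a fork here and Gg is conditioned on, so the path is blocked at Gg.
Since every path is blocked, d-separation holds.

Yes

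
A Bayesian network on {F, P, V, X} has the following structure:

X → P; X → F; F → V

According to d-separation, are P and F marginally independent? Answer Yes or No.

There is one path between P and F:
Path 1: P ← X → F
  X is a fork and X is not conditioned on — no node blocks this path, so it is active.
At least one path is unblocked, so d-separation fails.

No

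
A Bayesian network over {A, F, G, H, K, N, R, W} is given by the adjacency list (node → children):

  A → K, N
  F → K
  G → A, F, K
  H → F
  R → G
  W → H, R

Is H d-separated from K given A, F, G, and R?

There are 6 undirected paths between H and K; checking each against the conditioning set {A, F, G, R}:
Path 1: H → F → K
  F is a chain here and F is conditioned on, so the path is blocked at F.
Path 2: H → F ← G → A → K
  G is a fork here and G is conditioned on, so the path is blocked at G.
Path 3: H → F ← G → K
  G is a fork here and G is conditioned on, so the path is blocked at G.
Path 4: H ← W → R → G → A → K
  R is a chain here and R is conditioned on, so the path is blocked at R.
Path 5: H ← W → R → G → F → K
  R is a chain here and R is conditioned on, so the path is blocked at R.
Path 6: H ← W → R → G → K
  R is a chain here and R is conditioned on, so the path is blocked at R.
All paths are blocked; H ⊥ K | {A, F, G, R} holds.

Yes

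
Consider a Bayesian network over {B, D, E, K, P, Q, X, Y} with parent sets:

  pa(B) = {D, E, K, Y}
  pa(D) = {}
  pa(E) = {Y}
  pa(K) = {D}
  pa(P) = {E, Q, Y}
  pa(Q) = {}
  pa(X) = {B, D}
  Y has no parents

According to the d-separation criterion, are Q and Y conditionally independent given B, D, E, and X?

Yes

3 paths connect Q and Y; each must be blocked for d-separation to hold:
  1. Q → P ← E → B ← Y — P:collider[blocks]; E:fork[blocks]; B:collider[open] ⇒ blocked
  2. Q → P ← E ← Y — P:collider[blocks]; E:chain[blocks] ⇒ blocked
  3. Q → P ← Y — P:collider[blocks] ⇒ blocked
Since every path is blocked, d-separation holds.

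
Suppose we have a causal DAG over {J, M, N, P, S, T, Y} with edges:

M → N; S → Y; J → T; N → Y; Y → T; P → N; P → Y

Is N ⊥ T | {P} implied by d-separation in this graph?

We examine all 2 paths between N and T:
  1. N ← P → Y → T — P:fork[blocks]; Y:chain[open] ⇒ blocked
  2. N → Y → T — Y:chain[open] ⇒ active
Because an active path exists, N and T are not d-separated.

No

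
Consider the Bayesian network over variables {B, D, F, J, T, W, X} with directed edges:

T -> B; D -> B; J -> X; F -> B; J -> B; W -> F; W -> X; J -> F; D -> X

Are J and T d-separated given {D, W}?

Yes

We examine all 5 paths between J and T:
  1. J → X ← W → F → B ← T — X:collider[blocks]; W:fork[blocks]; F:chain[open]; B:collider[blocks] ⇒ blocked
  2. J → X ← D → B ← T — X:collider[blocks]; D:fork[blocks]; B:collider[blocks] ⇒ blocked
  3. J → B ← T — B:collider[blocks] ⇒ blocked
  4. J → F ← W → X ← D → B ← T — F:collider[blocks]; W:fork[blocks]; X:collider[blocks]; D:fork[blocks]; B:collider[blocks] ⇒ blocked
  5. J → F → B ← T — F:chain[open]; B:collider[blocks] ⇒ blocked
Every path is blocked, so J and T are d-separated given {D, W}.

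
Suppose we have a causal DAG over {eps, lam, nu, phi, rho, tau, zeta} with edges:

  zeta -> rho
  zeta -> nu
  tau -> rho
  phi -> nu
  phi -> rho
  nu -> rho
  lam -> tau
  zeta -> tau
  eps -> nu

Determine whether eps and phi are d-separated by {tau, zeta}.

Yes — eps and phi are d-separated given {tau, zeta}.

We examine all 4 paths between eps and phi:
Path 1: eps → nu ← zeta → tau → rho ← phi
  nu is a collider here and neither nu nor any of its descendants is conditioned on, so the collider stays closed — the path is blocked at nu.
Path 2: eps → nu ← zeta → rho ← phi
  nu is a collider here and neither nu nor any of its descendants is conditioned on, so the collider stays closed — the path is blocked at nu.
Path 3: eps → nu ← phi
  nu is a collider here and neither nu nor any of its descendants is conditioned on, so the collider stays closed — the path is blocked at nu.
Path 4: eps → nu → rho ← phi
  rho is a collider here and neither rho nor any of its descendants is conditioned on, so the collider stays closed — the path is blocked at rho.
Since every path is blocked, d-separation holds.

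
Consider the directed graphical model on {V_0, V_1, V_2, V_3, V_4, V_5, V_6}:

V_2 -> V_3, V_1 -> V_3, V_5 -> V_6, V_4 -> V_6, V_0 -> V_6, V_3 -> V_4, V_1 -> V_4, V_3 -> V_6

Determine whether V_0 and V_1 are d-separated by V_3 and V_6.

We examine all 4 paths between V_0 and V_1:
Path 1: V_0 → V_6 ← V_4 ← V_1
  V_6 is a collider and V_6 is conditioned on, which opens it; V_4 is a chain and V_4 is not conditioned on — no node blocks this path, so it is active.
Path 2: V_0 → V_6 ← V_4 ← V_3 ← V_1
  V_3 is a chain here and V_3 is conditioned on, so the path is blocked at V_3.
Path 3: V_0 → V_6 ← V_3 → V_4 ← V_1
  V_3 is a fork here and V_3 is conditioned on, so the path is blocked at V_3.
Path 4: V_0 → V_6 ← V_3 ← V_1
  V_3 is a chain here and V_3 is conditioned on, so the path is blocked at V_3.
At least one path is unblocked, so d-separation fails.

No — V_0 and V_1 are not d-separated given {V_3, V_6}.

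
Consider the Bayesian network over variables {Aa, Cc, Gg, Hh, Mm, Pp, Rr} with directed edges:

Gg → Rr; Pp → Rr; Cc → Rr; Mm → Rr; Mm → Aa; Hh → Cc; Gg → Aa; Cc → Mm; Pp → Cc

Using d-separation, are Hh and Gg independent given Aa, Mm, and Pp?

We examine all 6 paths between Hh and Gg:
  1. Hh → Cc → Rr ← Gg — Cc:chain[open]; Rr:collider[blocks] ⇒ blocked
  2. Hh → Cc → Rr ← Mm → Aa ← Gg — Cc:chain[open]; Rr:collider[blocks]; Mm:fork[blocks]; Aa:collider[open] ⇒ blocked
  3. Hh → Cc ← Pp → Rr ← Gg — Cc:collider[open]; Pp:fork[blocks]; Rr:collider[blocks] ⇒ blocked
  4. Hh → Cc ← Pp → Rr ← Mm → Aa ← Gg — Cc:collider[open]; Pp:fork[blocks]; Rr:collider[blocks]; Mm:fork[blocks]; Aa:collider[open] ⇒ blocked
  5. Hh → Cc → Mm → Rr ← Gg — Cc:chain[open]; Mm:chain[blocks]; Rr:collider[blocks] ⇒ blocked
  6. Hh → Cc → Mm → Aa ← Gg — Cc:chain[open]; Mm:chain[blocks]; Aa:collider[open] ⇒ blocked
Every path is blocked, so Hh and Gg are d-separated given {Aa, Mm, Pp}.

Yes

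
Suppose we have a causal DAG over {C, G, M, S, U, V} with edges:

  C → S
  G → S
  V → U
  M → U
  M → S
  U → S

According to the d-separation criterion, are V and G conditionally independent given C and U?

There are 2 undirected paths between V and G; checking each against the conditioning set {C, U}:
  1. V → U → S ← G — U:chain[blocks]; S:collider[blocks] ⇒ blocked
  2. V → U ← M → S ← G — U:collider[open]; M:fork[open]; S:collider[blocks] ⇒ blocked
Since every path is blocked, d-separation holds.

Yes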